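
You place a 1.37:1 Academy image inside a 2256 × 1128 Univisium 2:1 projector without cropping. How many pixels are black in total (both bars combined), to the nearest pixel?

Since 1.370 < 2.000, the image is height-limited.
Content width = 1128 × 1.370 ≈ 1545.3600 px.
Black = 2256 − 1545.3600 = 710.6400 px.
Across the 1128-px span: 710.6400 × 1128 ≈ 801602 px.

801602 pixels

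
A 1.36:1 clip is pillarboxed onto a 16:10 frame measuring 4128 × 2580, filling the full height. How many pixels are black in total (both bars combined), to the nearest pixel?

1597536 pixels

Content width = 2580 × 1.360 ≈ 3508.8000 px.
Leftover width: 4128 − 3508.8000 = 619.2000 px.
That's 619.2000 × 2580 ≈ 1597536 black pixels.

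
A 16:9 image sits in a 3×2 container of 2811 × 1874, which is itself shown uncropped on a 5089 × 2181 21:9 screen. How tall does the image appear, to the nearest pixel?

1840 px

First fit — 16:9 into 2811×1874 spans the width: 2811.00 × 1581.19.
3×2 in 5089×2181: fills the height, so the intermediate becomes 3271.50 × 2181.00 — a scale of ×1.1638.
Applying the same ×1.1638: 1581.19 → 1840.22.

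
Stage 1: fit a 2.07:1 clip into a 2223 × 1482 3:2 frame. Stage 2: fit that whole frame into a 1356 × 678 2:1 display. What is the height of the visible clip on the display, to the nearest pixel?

491 px

First fit — 2.07:1 into 2223×1482 spans the width: 2223.00 × 1073.91.
3:2 in 1356×678: fills the height, so the intermediate becomes 1017.00 × 678.00 — a scale of ×0.4575.
So the clip's height is 1073.91 × 0.4575 ≈ 491.30.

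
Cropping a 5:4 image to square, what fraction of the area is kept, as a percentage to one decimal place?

80.0%

The height stays; only width is cut (since square is narrower than 5:4).
Area ratio = (1.000)/(1.250) = 80.00% retained.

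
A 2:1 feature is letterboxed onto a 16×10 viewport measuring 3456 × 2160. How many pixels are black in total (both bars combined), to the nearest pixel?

1492992 pixels

2:1 (2.000) > 16×10 (1.600), so the feature fills the width.
Content height = 3456 × 1/2 ≈ 1728.0000 px.
2160 − 1728.0000 = 432.0000 px of bars.
Bar area = 432.0000 × 3456 ≈ 1492992 px.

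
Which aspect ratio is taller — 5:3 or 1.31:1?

1.31:1

5:3 = 1.667 and 1.31; 1.667 > 1.31. The smaller width-to-height ratio is the taller frame.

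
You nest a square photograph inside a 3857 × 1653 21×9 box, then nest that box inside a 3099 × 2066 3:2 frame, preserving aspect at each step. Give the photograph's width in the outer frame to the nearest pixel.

Inside the 3857×1653 canvas the photograph is height-limited at 1653.00 × 1653.00.
Second fit — the 21×9 canvas into 3099×2066 spans the width: 3099.00 × 1328.14 (×0.8035 from 3857×1653).
Applying the same ×0.8035: 1653.00 → 1328.14.

1328 px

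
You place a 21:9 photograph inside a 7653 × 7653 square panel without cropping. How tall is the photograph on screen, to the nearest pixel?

3280 px

21:9 (2.333) > square (1.000), so the photograph fills the width.
Content height = 7653 × 9/21 ≈ 3279.86 px.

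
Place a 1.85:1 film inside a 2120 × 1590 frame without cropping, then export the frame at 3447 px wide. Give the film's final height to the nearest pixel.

1863 px

Fitted into 2120×1590, the film spans the width; its height is 2120 / 1.850 ≈ 1145.95 px.
The frame scales by 3447/2120 = 1.6259; 1145.95 × 1.6259 ≈ 1863.24 px.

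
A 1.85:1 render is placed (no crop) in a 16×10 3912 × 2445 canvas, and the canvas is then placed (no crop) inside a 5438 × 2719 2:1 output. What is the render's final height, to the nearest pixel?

First fit — 1.85:1 into 3912×2445 spans the width: 3912.00 × 2114.59.
The 16×10 canvas is height-limited in 5438×2719, giving 4350.40 × 2719.00; scale factor 1.1121.
So the render's height is 2114.59 × 1.1121 ≈ 2351.57.

2352 px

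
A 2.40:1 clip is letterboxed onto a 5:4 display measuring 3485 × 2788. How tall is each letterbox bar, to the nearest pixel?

668 px

2.40:1 is wider than 5:4, so it spans the full width.
That makes the image 1452.08 px tall (3485 / 2.400).
2788 − 1452.08 = 1335.92 px of bars (667.96 each).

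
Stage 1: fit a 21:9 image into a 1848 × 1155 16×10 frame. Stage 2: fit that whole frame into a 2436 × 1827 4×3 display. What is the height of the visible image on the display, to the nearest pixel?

1044 px

First fit — 21:9 into 1848×1155 spans the width: 1848.00 × 792.00.
Second fit — the 16×10 canvas into 2436×1827 spans the width: 2436.00 × 1522.50 (×1.3182 from 1848×1155).
So the image's height is 792.00 × 1.3182 ≈ 1044.00.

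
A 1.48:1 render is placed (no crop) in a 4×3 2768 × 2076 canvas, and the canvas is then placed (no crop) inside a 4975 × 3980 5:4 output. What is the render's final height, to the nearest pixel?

Inside the 2768×2076 canvas the render is width-limited at 2768.00 × 1870.27.
The 4×3 canvas is width-limited in 4975×3980, giving 4975.00 × 3731.25; scale factor 1.7973.
Applying the same ×1.7973: 1870.27 → 3361.49.

3361 px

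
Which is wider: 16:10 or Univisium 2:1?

Univisium 2:1

16:10 = 1.6 and Univisium 2:1 = 2; 2 > 1.6.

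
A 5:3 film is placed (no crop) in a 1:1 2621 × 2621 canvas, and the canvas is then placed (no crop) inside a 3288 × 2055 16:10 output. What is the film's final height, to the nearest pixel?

1233 px

5:3 in 2621×2621: fills the width, so the film is 2621.00 × 1572.60.
The 1:1 canvas is height-limited in 3288×2055, giving 2055.00 × 2055.00; scale factor 0.7841.
The film scales with it: height 1572.60 × 0.7841 ≈ 1233.00.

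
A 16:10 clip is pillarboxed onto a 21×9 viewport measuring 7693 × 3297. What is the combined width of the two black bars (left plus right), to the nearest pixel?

2418 px

16:10 (1.600) < 21×9 (2.333), so the clip fills the height.
That makes the image 5275.20 px wide (3297 × 16/10).
Black = 7693 − 5275.20 = 2417.80 px.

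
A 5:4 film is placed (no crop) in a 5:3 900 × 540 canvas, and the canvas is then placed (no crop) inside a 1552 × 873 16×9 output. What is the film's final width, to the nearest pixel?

1091 px

First fit — 5:4 into 900×540 spans the height: 675.00 × 540.00.
5:3 in 1552×873: fills the height, so the intermediate becomes 1455.00 × 873.00 — a scale of ×1.6167.
So the film's width is 675.00 × 1.6167 ≈ 1091.25.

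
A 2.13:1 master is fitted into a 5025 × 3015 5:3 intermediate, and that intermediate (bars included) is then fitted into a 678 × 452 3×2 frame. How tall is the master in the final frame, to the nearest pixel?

2.13:1 in 5025×3015: fills the width, so the master is 5025.00 × 2359.15.
Second fit — the 5:3 canvas into 678×452 spans the width: 678.00 × 406.80 (×0.1349 from 5025×3015).
The master scales with it: height 2359.15 × 0.1349 ≈ 318.31.

318 px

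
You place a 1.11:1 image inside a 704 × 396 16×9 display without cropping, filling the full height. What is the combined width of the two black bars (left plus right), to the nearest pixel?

The image is 396 × 1.110 ≈ 439.56 px wide.
Leftover width: 704 − 439.56 = 264.44 px.

264 px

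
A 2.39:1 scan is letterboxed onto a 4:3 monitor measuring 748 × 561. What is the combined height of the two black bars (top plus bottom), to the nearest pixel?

2.39:1 is wider than 4:3, so it spans the full width.
Content height = 748 / 2.390 ≈ 312.97 px.
Black = 561 − 312.97 = 248.03 px.

248 px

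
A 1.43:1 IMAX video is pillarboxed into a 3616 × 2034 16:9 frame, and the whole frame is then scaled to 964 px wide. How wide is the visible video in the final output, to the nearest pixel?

In the 3616×2034 frame the video fills the height: width = 2034 × 1.430 ≈ 2908.62 px.
Scaling 3616 → 964 is ×0.2666, so the width becomes 2908.62 × 0.2666 ≈ 775.42 px.

775 px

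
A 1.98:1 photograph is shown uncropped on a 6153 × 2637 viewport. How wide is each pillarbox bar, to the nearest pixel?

1.98:1 is narrower than 21:9, so it spans the full height.
That makes the image 5221.26 px wide (2637 × 1.980).
Black = 6153 − 5221.26 = 931.74 px, or 465.87 per bar.

466 px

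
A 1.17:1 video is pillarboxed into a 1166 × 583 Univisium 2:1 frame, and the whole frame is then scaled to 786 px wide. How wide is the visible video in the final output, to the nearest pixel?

Fitted into 1166×583, the video spans the height; its width is 583 × 1.170 ≈ 682.11 px.
Resizing to 786 px wide multiplies everything by 0.6741: 682.11 → 459.81 px.

460 px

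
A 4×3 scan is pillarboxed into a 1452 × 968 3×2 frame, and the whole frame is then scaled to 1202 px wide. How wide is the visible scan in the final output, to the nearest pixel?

1068 px

In the 1452×968 frame the scan fills the height: width = 968 × 4/3 ≈ 1290.67 px.
Scaling 1452 → 1202 is ×0.8278, so the width becomes 1290.67 × 0.8278 ≈ 1068.44 px.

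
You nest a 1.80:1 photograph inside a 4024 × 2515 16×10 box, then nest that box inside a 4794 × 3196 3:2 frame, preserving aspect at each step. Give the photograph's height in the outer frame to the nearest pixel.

2663 px

First fit — 1.80:1 into 4024×2515 spans the width: 4024.00 × 2235.56.
The 16×10 canvas is width-limited in 4794×3196, giving 4794.00 × 2996.25; scale factor 1.1914.
Applying the same ×1.1914: 2235.56 → 2663.33.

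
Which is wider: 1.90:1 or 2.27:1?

1.9 and 2.27; 2.27 > 1.9.

2.27:1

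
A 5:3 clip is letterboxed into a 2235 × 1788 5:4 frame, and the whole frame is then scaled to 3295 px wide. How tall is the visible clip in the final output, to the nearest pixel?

1977 px

At 2235×1788 the clip is width-limited, so height = 2235 × 3/5 ≈ 1341.00 px.
The frame scales by 3295/2235 = 1.4743; 1341.00 × 1.4743 ≈ 1977.00 px.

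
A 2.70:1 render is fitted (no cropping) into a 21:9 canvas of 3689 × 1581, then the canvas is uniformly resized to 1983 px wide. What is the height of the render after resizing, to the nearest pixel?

734 px

Fitted into 3689×1581, the render spans the width; its height is 3689 / 2.700 ≈ 1366.30 px.
The frame scales by 1983/3689 = 0.5375; 1366.30 × 0.5375 ≈ 734.44 px.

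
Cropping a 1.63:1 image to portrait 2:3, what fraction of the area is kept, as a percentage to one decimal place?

The height stays; only width is cut (since portrait 2:3 is narrower than 1.63:1).
Area ratio = (0.667)/(1.630) = 40.90% retained.

40.9%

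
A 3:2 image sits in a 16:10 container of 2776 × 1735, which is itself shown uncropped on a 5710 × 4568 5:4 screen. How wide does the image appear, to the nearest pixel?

5353 px

Inside the 2776×1735 canvas the image is height-limited at 2602.50 × 1735.00.
Second fit — the 16:10 canvas into 5710×4568 spans the width: 5710.00 × 3568.75 (×2.0569 from 2776×1735).
So the image's width is 2602.50 × 2.0569 ≈ 5353.12.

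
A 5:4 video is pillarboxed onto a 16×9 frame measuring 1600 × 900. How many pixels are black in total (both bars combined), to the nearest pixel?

Since 1.250 < 1.778, the video is height-limited.
That makes the image 1125.0000 px wide (900 × 5/4).
1600 − 1125.0000 = 475.0000 px of bars.
Across the 900-px span: 475.0000 × 900 ≈ 427500 px.

427500 pixels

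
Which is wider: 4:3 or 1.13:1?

4:3

4:3 = 1.333 and 1.13; 1.333 > 1.13.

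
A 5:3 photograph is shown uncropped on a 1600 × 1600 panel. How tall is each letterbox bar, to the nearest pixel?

5:3 (1.667) > 1:1 (1.000), so the photograph fills the width.
Content height = 1600 × 3/5 ≈ 960.00 px.
1600 − 960.00 = 640.00 px of bars (320.00 each).

320 px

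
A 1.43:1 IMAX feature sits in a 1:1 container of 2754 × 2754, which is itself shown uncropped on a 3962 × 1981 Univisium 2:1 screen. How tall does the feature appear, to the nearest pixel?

Inside the 2754×2754 canvas the feature is width-limited at 2754.00 × 1925.87.
1:1 in 3962×1981: fills the height, so the intermediate becomes 1981.00 × 1981.00 — a scale of ×0.7193.
The feature scales with it: height 1925.87 × 0.7193 ≈ 1385.31.

1385 px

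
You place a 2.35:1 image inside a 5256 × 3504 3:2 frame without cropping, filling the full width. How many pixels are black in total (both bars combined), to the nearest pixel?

Content height = 5256 / 2.350 ≈ 2236.5957 px.
Leftover height: 3504 − 2236.5957 = 1267.4043 px.
Bar area = 1267.4043 × 5256 ≈ 6661477 px.

6661477 pixels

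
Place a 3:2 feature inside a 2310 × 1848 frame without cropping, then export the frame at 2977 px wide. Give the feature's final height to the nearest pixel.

Fitted into 2310×1848, the feature spans the width; its height is 2310 × 2/3 ≈ 1540.00 px.
Resizing to 2977 px wide multiplies everything by 1.2887: 1540.00 → 1984.67 px.

1985 px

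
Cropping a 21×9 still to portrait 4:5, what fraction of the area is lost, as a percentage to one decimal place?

65.7%

portrait 4:5 is narrower than 21×9, so the crop keeps the full height and trims the width.
(0.800)/(2.333) ≈ 0.343 of the area survives, leaving 65.71% discarded.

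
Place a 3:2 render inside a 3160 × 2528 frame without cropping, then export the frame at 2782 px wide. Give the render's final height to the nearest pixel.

At 3160×2528 the render is width-limited, so height = 3160 × 2/3 ≈ 2106.67 px.
Scaling 3160 → 2782 is ×0.8804, so the height becomes 2106.67 × 0.8804 ≈ 1854.67 px.

1855 px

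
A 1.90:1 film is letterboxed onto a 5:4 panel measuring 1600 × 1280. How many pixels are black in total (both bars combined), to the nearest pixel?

700632 pixels

1.90:1 is wider than 5:4, so it spans the full width.
Content height = 1600 / 1.900 ≈ 842.1053 px.
Black = 1280 − 842.1053 = 437.8947 px.
Across the 1600-px span: 437.8947 × 1600 ≈ 700632 px.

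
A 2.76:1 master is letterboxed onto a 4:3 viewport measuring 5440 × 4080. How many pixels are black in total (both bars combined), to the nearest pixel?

11472881 pixels

2.76:1 (2.760) > 4:3 (1.333), so the master fills the width.
Content height = 5440 / 2.760 ≈ 1971.0145 px.
4080 − 1971.0145 = 2108.9855 px of bars.
Bar area = 2108.9855 × 5440 ≈ 11472881 px.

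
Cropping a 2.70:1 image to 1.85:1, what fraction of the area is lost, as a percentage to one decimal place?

1.85:1 is narrower than 2.70:1, so the crop keeps the full height and trims the width.
(1.850)/(2.700) ≈ 0.685 of the area survives, leaving 31.48% discarded.

31.5%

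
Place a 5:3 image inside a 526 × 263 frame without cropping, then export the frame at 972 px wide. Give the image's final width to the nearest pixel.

810 px

Fitted into 526×263, the image spans the height; its width is 263 × 5/3 ≈ 438.33 px.
The frame scales by 972/526 = 1.8479; 438.33 × 1.8479 ≈ 810.00 px.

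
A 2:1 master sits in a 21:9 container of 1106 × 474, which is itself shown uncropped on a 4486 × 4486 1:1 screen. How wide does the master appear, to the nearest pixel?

Inside the 1106×474 canvas the master is height-limited at 948.00 × 474.00.
21:9 in 4486×4486: fills the width, so the intermediate becomes 4486.00 × 1922.57 — a scale of ×4.0561.
Applying the same ×4.0561: 948.00 → 3845.14.

3845 px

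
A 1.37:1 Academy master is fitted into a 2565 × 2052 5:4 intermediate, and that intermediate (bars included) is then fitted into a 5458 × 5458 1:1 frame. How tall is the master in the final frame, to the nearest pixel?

First fit — 1.37:1 Academy into 2565×2052 spans the width: 2565.00 × 1872.26.
5:4 in 5458×5458: fills the width, so the intermediate becomes 5458.00 × 4366.40 — a scale of ×2.1279.
So the master's height is 1872.26 × 2.1279 ≈ 3983.94.

3984 px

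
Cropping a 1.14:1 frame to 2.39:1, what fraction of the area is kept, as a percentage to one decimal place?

Going from 1.14:1 to 2.39:1 means cutting height while keeping width.
Area ratio = (1.140)/(2.390) = 47.70% retained.

47.7%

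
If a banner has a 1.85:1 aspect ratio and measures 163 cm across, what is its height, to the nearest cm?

88 cm

At 1.85:1, 163 / 1.850 ≈ 88.11.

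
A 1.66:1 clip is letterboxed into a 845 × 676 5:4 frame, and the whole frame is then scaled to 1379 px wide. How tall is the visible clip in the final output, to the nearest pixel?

In the 845×676 frame the clip fills the width: height = 845 / 1.660 ≈ 509.04 px.
The frame scales by 1379/845 = 1.6320; 509.04 × 1.6320 ≈ 830.72 px.

831 px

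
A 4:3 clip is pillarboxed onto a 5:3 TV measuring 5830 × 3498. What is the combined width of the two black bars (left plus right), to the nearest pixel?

1166 px

Since 1.333 < 1.667, the clip is height-limited.
That makes the image 4664.00 px wide (3498 × 4/3).
Black = 5830 − 4664.00 = 1166.00 px.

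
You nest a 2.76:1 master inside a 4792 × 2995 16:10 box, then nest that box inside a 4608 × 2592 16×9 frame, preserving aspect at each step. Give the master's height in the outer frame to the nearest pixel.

1503 px

Inside the 4792×2995 canvas the master is width-limited at 4792.00 × 1736.23.
16:10 in 4608×2592: fills the height, so the intermediate becomes 4147.20 × 2592.00 — a scale of ×0.8654.
The master scales with it: height 1736.23 × 0.8654 ≈ 1502.61.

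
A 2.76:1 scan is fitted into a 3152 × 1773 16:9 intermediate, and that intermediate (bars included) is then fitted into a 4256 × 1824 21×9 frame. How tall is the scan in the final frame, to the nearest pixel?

1175 px

Inside the 3152×1773 canvas the scan is width-limited at 3152.00 × 1142.03.
Second fit — the 16:9 canvas into 4256×1824 spans the height: 3242.67 × 1824.00 (×1.0288 from 3152×1773).
The scan scales with it: height 1142.03 × 1.0288 ≈ 1174.88.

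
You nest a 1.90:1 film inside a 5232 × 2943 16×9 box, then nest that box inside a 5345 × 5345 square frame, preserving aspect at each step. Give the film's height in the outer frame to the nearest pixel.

2813 px

First fit — 1.90:1 into 5232×2943 spans the width: 5232.00 × 2753.68.
The 16×9 canvas is width-limited in 5345×5345, giving 5345.00 × 3006.56; scale factor 1.0216.
Applying the same ×1.0216: 2753.68 → 2813.16.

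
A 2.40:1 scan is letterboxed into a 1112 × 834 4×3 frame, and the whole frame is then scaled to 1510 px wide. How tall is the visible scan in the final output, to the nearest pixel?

At 1112×834 the scan is width-limited, so height = 1112 / 2.400 ≈ 463.33 px.
Resizing to 1510 px wide multiplies everything by 1.3579: 463.33 → 629.17 px.

629 px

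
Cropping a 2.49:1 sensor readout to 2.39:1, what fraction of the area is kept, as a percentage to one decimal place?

96.0%

2.39:1 is narrower than 2.49:1, so the crop keeps the full height and trims the width.
Area ratio = (2.390)/(2.490) = 95.98% retained.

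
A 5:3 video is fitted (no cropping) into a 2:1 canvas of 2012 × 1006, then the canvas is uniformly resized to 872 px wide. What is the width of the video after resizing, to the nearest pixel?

In the 2012×1006 frame the video fills the height: width = 1006 × 5/3 ≈ 1676.67 px.
Resizing to 872 px wide multiplies everything by 0.4334: 1676.67 → 726.67 px.

727 px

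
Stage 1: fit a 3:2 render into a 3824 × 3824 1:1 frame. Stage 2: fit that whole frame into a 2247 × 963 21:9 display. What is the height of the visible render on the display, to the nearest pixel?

3:2 in 3824×3824: fills the width, so the render is 3824.00 × 2549.33.
Second fit — the 1:1 canvas into 2247×963 spans the height: 963.00 × 963.00 (×0.2518 from 3824×3824).
So the render's height is 2549.33 × 0.2518 ≈ 642.00.

642 px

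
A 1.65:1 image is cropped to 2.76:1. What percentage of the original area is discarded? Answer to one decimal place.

40.2%

2.76:1 is wider than 1.65:1, so the crop keeps the full width and trims the height.
Fraction kept = (1.650)/(2.760) ≈ 59.78%, so 40.22% is lost.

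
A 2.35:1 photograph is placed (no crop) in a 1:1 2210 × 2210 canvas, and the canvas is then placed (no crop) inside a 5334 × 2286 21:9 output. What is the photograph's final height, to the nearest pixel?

2.35:1 in 2210×2210: fills the width, so the photograph is 2210.00 × 940.43.
Second fit — the 1:1 canvas into 5334×2286 spans the height: 2286.00 × 2286.00 (×1.0344 from 2210×2210).
So the photograph's height is 940.43 × 1.0344 ≈ 972.77.

973 px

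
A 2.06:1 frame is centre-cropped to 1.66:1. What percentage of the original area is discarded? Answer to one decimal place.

19.4%

The height stays; only width is cut (since 1.66:1 is narrower than 2.06:1).
(1.660)/(2.060) ≈ 0.806 of the area survives, leaving 19.42% discarded.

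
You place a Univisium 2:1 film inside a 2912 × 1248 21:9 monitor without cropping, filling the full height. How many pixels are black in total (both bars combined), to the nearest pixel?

That makes the image 2496.0000 px wide (1248 × 2/1).
Black = 2912 − 2496.0000 = 416.0000 px.
That's 416.0000 × 1248 ≈ 519168 black pixels.

519168 pixels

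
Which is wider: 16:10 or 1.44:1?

16:10

16:10 = 1.6 and 1.44; 1.6 > 1.44.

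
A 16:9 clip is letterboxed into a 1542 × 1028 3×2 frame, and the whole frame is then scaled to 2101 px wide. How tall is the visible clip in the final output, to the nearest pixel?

1182 px

At 1542×1028 the clip is width-limited, so height = 1542 × 9/16 ≈ 867.38 px.
Scaling 1542 → 2101 is ×1.3625, so the height becomes 867.38 × 1.3625 ≈ 1181.81 px.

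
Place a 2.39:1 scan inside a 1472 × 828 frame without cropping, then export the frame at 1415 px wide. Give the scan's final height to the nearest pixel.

592 px

In the 1472×828 frame the scan fills the width: height = 1472 / 2.390 ≈ 615.90 px.
Scaling 1472 → 1415 is ×0.9613, so the height becomes 615.90 × 0.9613 ≈ 592.05 px.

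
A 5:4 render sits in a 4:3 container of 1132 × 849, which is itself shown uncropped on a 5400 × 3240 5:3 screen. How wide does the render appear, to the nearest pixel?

4050 px

5:4 in 1132×849: fills the height, so the render is 1061.25 × 849.00.
The 4:3 canvas is height-limited in 5400×3240, giving 4320.00 × 3240.00; scale factor 3.8163.
So the render's width is 1061.25 × 3.8163 ≈ 4050.00.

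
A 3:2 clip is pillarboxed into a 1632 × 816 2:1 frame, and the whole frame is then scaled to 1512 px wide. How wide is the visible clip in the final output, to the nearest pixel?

1134 px

Fitted into 1632×816, the clip spans the height; its width is 816 × 3/2 ≈ 1224.00 px.
Scaling 1632 → 1512 is ×0.9265, so the width becomes 1224.00 × 0.9265 ≈ 1134.00 px.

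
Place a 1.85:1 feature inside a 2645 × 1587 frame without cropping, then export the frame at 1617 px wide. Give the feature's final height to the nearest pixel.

874 px

At 2645×1587 the feature is width-limited, so height = 2645 / 1.850 ≈ 1429.73 px.
The frame scales by 1617/2645 = 0.6113; 1429.73 × 0.6113 ≈ 874.05 px.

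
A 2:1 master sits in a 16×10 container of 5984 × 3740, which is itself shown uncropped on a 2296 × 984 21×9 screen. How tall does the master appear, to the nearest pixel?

787 px

First fit — 2:1 into 5984×3740 spans the width: 5984.00 × 2992.00.
The 16×10 canvas is height-limited in 2296×984, giving 1574.40 × 984.00; scale factor 0.2631.
Applying the same ×0.2631: 2992.00 → 787.20.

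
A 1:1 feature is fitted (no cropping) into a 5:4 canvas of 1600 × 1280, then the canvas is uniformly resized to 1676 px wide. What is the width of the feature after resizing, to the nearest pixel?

1341 px

In the 1600×1280 frame the feature fills the height: width = 1280 × 1/1 ≈ 1280.00 px.
Scaling 1600 → 1676 is ×1.0475, so the width becomes 1280.00 × 1.0475 ≈ 1340.80 px.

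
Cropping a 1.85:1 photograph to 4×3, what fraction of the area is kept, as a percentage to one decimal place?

4×3 is narrower than 1.85:1, so the crop keeps the full height and trims the width.
(1.333)/(1.850) ≈ 0.721 of the area survives.

72.1%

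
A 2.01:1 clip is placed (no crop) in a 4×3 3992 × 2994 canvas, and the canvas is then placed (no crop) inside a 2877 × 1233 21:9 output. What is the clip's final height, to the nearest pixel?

2.01:1 in 3992×2994: fills the width, so the clip is 3992.00 × 1986.07.
4×3 in 2877×1233: fills the height, so the intermediate becomes 1644.00 × 1233.00 — a scale of ×0.4118.
So the clip's height is 1986.07 × 0.4118 ≈ 817.91.

818 px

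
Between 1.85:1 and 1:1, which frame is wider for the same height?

1.85:1

1.85 and 1; 1.85 > 1.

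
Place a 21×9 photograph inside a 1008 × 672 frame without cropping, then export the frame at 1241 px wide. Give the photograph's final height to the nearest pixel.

532 px

In the 1008×672 frame the photograph fills the width: height = 1008 × 9/21 ≈ 432.00 px.
Scaling 1008 → 1241 is ×1.2312, so the height becomes 432.00 × 1.2312 ≈ 531.86 px.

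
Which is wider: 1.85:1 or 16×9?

1.85:1

1.85 and 16×9 = 1.778; 1.85 > 1.778.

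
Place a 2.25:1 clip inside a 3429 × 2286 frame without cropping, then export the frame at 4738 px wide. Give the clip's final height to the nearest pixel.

At 3429×2286 the clip is width-limited, so height = 3429 / 2.250 ≈ 1524.00 px.
Scaling 3429 → 4738 is ×1.3817, so the height becomes 1524.00 × 1.3817 ≈ 2105.78 px.

2106 px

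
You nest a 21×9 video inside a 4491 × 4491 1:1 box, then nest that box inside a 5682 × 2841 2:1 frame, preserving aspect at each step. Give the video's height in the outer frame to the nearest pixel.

21×9 in 4491×4491: fills the width, so the video is 4491.00 × 1924.71.
The 1:1 canvas is height-limited in 5682×2841, giving 2841.00 × 2841.00; scale factor 0.6326.
Applying the same ×0.6326: 1924.71 → 1217.57.

1218 px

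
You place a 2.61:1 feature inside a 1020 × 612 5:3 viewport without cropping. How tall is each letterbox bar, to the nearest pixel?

111 px

Since 2.610 > 1.667, the feature is width-limited.
That makes the image 390.80 px tall (1020 / 2.610).
Black = 612 − 390.80 = 221.20 px, or 110.60 per bar.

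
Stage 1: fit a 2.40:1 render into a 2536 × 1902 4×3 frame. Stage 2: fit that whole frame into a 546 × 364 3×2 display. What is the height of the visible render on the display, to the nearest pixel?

202 px

First fit — 2.40:1 into 2536×1902 spans the width: 2536.00 × 1056.67.
Second fit — the 4×3 canvas into 546×364 spans the height: 485.33 × 364.00 (×0.1914 from 2536×1902).
So the render's height is 1056.67 × 0.1914 ≈ 202.22.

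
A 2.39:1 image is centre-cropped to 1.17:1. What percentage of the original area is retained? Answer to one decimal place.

49.0%

The height stays; only width is cut (since 1.17:1 is narrower than 2.39:1).
Fraction kept = (1.170)/(2.390) ≈ 48.95%.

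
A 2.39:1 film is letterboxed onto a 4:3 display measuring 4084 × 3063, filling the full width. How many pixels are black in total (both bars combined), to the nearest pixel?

5530607 pixels

The film is 4084 / 2.390 ≈ 1708.7866 px tall.
3063 − 1708.7866 = 1354.2134 px of bars.
Bar area = 1354.2134 × 4084 ≈ 5530607 px.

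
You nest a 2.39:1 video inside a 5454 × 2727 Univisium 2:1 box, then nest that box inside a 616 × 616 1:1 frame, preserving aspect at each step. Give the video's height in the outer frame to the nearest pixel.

258 px

2.39:1 in 5454×2727: fills the width, so the video is 5454.00 × 2282.01.
Second fit — the Univisium 2:1 canvas into 616×616 spans the width: 616.00 × 308.00 (×0.1129 from 5454×2727).
Applying the same ×0.1129: 2282.01 → 257.74.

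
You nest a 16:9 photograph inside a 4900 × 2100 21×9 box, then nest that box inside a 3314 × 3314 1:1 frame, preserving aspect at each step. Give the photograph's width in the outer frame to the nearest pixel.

2525 px

16:9 in 4900×2100: fills the height, so the photograph is 3733.33 × 2100.00.
21×9 in 3314×3314: fills the width, so the intermediate becomes 3314.00 × 1420.29 — a scale of ×0.6763.
The photograph scales with it: width 3733.33 × 0.6763 ≈ 2524.95.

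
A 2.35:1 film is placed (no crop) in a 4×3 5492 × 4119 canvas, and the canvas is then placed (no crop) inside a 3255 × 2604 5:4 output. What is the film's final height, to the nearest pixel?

Inside the 5492×4119 canvas the film is width-limited at 5492.00 × 2337.02.
The 4×3 canvas is width-limited in 3255×2604, giving 3255.00 × 2441.25; scale factor 0.5927.
The film scales with it: height 2337.02 × 0.5927 ≈ 1385.11.

1385 px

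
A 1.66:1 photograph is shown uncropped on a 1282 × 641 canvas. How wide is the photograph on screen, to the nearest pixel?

1064 px

1.66:1 (1.660) < 2:1 (2.000), so the photograph fills the height.
The photograph is 641 × 1.660 ≈ 1064.06 px wide.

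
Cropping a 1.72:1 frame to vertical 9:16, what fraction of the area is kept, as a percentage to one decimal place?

32.7%

vertical 9:16 is narrower than 1.72:1, so the crop keeps the full height and trims the width.
Fraction kept = (0.562)/(1.720) ≈ 32.70%.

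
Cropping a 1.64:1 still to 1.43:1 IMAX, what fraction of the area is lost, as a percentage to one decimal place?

The height stays; only width is cut (since 1.43:1 IMAX is narrower than 1.64:1).
Fraction kept = (1.430)/(1.640) ≈ 87.20%, so 12.80% is lost.

12.8%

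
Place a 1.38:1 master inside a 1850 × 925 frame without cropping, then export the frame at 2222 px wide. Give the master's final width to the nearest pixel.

At 1850×925 the master is height-limited, so width = 925 × 1.380 ≈ 1276.50 px.
The frame scales by 2222/1850 = 1.2011; 1276.50 × 1.2011 ≈ 1533.18 px.

1533 px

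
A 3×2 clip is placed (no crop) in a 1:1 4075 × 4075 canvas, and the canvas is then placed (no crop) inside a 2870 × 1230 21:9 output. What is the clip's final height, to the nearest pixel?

First fit — 3×2 into 4075×4075 spans the width: 4075.00 × 2716.67.
The 1:1 canvas is height-limited in 2870×1230, giving 1230.00 × 1230.00; scale factor 0.3018.
Applying the same ×0.3018: 2716.67 → 820.00.

820 px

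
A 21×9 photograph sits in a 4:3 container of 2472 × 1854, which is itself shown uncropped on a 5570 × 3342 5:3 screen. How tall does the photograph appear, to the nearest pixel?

1910 px

Inside the 2472×1854 canvas the photograph is width-limited at 2472.00 × 1059.43.
4:3 in 5570×3342: fills the height, so the intermediate becomes 4456.00 × 3342.00 — a scale of ×1.8026.
Applying the same ×1.8026: 1059.43 → 1909.71.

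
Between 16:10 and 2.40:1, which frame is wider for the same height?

16:10 = 1.6 and 2.4; 2.4 > 1.6.

2.40:1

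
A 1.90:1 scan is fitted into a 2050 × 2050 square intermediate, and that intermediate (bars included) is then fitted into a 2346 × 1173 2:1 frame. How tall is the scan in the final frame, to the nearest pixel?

Inside the 2050×2050 canvas the scan is width-limited at 2050.00 × 1078.95.
square in 2346×1173: fills the height, so the intermediate becomes 1173.00 × 1173.00 — a scale of ×0.5722.
The scan scales with it: height 1078.95 × 0.5722 ≈ 617.37.

617 px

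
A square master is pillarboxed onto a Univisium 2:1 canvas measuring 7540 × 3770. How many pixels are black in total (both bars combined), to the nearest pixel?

square is narrower than Univisium 2:1, so it spans the full height.
That makes the image 3770.0000 px wide (3770 × 1/1).
Black = 7540 − 3770.0000 = 3770.0000 px.
Across the 3770-px span: 3770.0000 × 3770 ≈ 14212900 px.

14212900 pixels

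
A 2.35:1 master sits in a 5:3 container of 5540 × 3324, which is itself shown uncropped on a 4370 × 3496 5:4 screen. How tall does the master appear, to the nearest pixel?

Inside the 5540×3324 canvas the master is width-limited at 5540.00 × 2357.45.
Second fit — the 5:3 canvas into 4370×3496 spans the width: 4370.00 × 2622.00 (×0.7888 from 5540×3324).
Applying the same ×0.7888: 2357.45 → 1859.57.

1860 px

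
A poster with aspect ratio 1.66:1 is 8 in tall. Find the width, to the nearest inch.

8 × 1.660 = 13.28.

13 in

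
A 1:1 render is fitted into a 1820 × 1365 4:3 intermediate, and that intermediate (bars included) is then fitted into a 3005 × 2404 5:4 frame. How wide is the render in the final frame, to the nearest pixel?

Inside the 1820×1365 canvas the render is height-limited at 1365.00 × 1365.00.
4:3 in 3005×2404: fills the width, so the intermediate becomes 3005.00 × 2253.75 — a scale of ×1.6511.
So the render's width is 1365.00 × 1.6511 ≈ 2253.75.

2254 px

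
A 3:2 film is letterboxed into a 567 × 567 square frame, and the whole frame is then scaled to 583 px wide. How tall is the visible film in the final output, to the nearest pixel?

Fitted into 567×567, the film spans the width; its height is 567 × 2/3 ≈ 378.00 px.
Resizing to 583 px wide multiplies everything by 1.0282: 378.00 → 388.67 px.

389 px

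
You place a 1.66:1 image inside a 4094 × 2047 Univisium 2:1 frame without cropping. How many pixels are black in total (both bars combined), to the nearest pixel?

1.66:1 is narrower than Univisium 2:1, so it spans the full height.
That makes the image 3398.0200 px wide (2047 × 1.660).
Leftover width: 4094 − 3398.0200 = 695.9800 px.
Bar area = 695.9800 × 2047 ≈ 1424671 px.

1424671 pixels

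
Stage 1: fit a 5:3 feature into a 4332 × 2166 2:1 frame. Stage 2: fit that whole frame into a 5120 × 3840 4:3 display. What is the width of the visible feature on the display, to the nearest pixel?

First fit — 5:3 into 4332×2166 spans the height: 3610.00 × 2166.00.
2:1 in 5120×3840: fills the width, so the intermediate becomes 5120.00 × 2560.00 — a scale of ×1.1819.
Applying the same ×1.1819: 3610.00 → 4266.67.

4267 px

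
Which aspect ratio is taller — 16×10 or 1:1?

1:1

16×10 = 1.6 and 1; 1.6 > 1. The smaller width-to-height ratio is the taller frame.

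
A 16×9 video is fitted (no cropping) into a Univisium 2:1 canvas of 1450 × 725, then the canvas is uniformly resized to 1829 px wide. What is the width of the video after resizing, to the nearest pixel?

In the 1450×725 frame the video fills the height: width = 725 × 16/9 ≈ 1288.89 px.
The frame scales by 1829/1450 = 1.2614; 1288.89 × 1.2614 ≈ 1625.78 px.

1626 px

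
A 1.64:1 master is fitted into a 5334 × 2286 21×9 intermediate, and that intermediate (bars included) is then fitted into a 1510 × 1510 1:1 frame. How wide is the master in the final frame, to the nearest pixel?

1061 px

1.64:1 in 5334×2286: fills the height, so the master is 3749.04 × 2286.00.
The 21×9 canvas is width-limited in 1510×1510, giving 1510.00 × 647.14; scale factor 0.2831.
So the master's width is 3749.04 × 0.2831 ≈ 1061.31.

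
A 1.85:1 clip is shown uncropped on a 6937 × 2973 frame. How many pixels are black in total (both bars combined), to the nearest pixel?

4272052 pixels

1.85:1 (1.850) < 21×9 (2.333), so the clip fills the height.
That makes the image 5500.0500 px wide (2973 × 1.850).
Leftover width: 6937 − 5500.0500 = 1436.9500 px.
Bar area = 1436.9500 × 2973 ≈ 4272052 px.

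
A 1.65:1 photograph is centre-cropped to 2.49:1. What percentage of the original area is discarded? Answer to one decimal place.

2.49:1 is wider than 1.65:1, so the crop keeps the full width and trims the height.
Fraction kept = (1.650)/(2.490) ≈ 66.27%, so 33.73% is lost.

33.7%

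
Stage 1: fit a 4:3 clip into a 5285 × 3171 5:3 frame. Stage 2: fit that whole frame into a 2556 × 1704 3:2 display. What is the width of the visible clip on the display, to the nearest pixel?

4:3 in 5285×3171: fills the height, so the clip is 4228.00 × 3171.00.
Second fit — the 5:3 canvas into 2556×1704 spans the width: 2556.00 × 1533.60 (×0.4836 from 5285×3171).
The clip scales with it: width 4228.00 × 0.4836 ≈ 2044.80.

2045 px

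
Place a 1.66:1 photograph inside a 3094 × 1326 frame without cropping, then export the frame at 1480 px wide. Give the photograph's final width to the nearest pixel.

1053 px

At 3094×1326 the photograph is height-limited, so width = 1326 × 1.660 ≈ 2201.16 px.
Resizing to 1480 px wide multiplies everything by 0.4783: 2201.16 → 1052.91 px.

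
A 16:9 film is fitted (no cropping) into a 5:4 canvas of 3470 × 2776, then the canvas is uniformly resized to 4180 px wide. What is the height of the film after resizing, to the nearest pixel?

2351 px

Fitted into 3470×2776, the film spans the width; its height is 3470 × 9/16 ≈ 1951.88 px.
Scaling 3470 → 4180 is ×1.2046, so the height becomes 1951.88 × 1.2046 ≈ 2351.25 px.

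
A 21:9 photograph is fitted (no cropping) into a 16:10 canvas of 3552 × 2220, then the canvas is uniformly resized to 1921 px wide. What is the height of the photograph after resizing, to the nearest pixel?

At 3552×2220 the photograph is width-limited, so height = 3552 × 9/21 ≈ 1522.29 px.
Resizing to 1921 px wide multiplies everything by 0.5408: 1522.29 → 823.29 px.

823 px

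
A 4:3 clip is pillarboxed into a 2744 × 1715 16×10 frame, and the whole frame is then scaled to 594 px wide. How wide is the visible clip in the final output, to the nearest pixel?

In the 2744×1715 frame the clip fills the height: width = 1715 × 4/3 ≈ 2286.67 px.
The frame scales by 594/2744 = 0.2165; 2286.67 × 0.2165 ≈ 495.00 px.

495 px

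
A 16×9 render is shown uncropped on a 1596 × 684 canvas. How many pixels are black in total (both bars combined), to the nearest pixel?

Since 1.778 < 2.333, the render is height-limited.
Content width = 684 × 16/9 ≈ 1216.0000 px.
1596 − 1216.0000 = 380.0000 px of bars.
That's 380.0000 × 684 ≈ 259920 black pixels.

259920 pixels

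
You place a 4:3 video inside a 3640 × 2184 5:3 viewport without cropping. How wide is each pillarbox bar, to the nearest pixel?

4:3 (1.333) < 5:3 (1.667), so the video fills the height.
Content width = 2184 × 4/3 ≈ 2912.00 px.
Leftover width: 3640 − 2912.00 = 728.00 px → 364.00 each side.

364 px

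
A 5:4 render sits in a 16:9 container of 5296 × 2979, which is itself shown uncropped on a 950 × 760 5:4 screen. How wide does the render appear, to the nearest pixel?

668 px

Inside the 5296×2979 canvas the render is height-limited at 3723.75 × 2979.00.
16:9 in 950×760: fills the width, so the intermediate becomes 950.00 × 534.38 — a scale of ×0.1794.
So the render's width is 3723.75 × 0.1794 ≈ 667.97.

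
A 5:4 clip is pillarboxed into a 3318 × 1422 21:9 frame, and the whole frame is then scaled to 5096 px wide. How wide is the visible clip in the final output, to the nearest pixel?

2730 px

In the 3318×1422 frame the clip fills the height: width = 1422 × 5/4 ≈ 1777.50 px.
Resizing to 5096 px wide multiplies everything by 1.5359: 1777.50 → 2730.00 px.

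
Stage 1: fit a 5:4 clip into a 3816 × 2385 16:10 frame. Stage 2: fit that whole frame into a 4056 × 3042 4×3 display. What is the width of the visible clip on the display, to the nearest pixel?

3169 px

First fit — 5:4 into 3816×2385 spans the height: 2981.25 × 2385.00.
Second fit — the 16:10 canvas into 4056×3042 spans the width: 4056.00 × 2535.00 (×1.0629 from 3816×2385).
The clip scales with it: width 2981.25 × 1.0629 ≈ 3168.75.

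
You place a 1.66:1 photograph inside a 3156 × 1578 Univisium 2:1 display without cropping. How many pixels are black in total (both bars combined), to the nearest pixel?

1.66:1 (1.660) < Univisium 2:1 (2.000), so the photograph fills the height.
The photograph is 1578 × 1.660 ≈ 2619.4800 px wide.
Leftover width: 3156 − 2619.4800 = 536.5200 px.
That's 536.5200 × 1578 ≈ 846629 black pixels.

846629 pixels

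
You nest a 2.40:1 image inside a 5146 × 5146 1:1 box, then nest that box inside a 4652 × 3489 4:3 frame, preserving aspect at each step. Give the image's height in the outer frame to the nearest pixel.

1454 px

First fit — 2.40:1 into 5146×5146 spans the width: 5146.00 × 2144.17.
1:1 in 4652×3489: fills the height, so the intermediate becomes 3489.00 × 3489.00 — a scale of ×0.6780.
The image scales with it: height 2144.17 × 0.6780 ≈ 1453.75.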